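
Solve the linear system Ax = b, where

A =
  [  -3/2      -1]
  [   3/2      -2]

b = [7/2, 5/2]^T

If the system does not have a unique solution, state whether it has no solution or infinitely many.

Row-reduce the augmented matrix:
R1 ← R1 / (-3/2).
R2 ← R2 − 3/2·R1.
R2 ← R2 / (-3).
R1 ← R1 − 2/3·R2.
Reading off the reduced rows gives x_1 = -1, x_2 = -2.

x_1 = -1, x_2 = -2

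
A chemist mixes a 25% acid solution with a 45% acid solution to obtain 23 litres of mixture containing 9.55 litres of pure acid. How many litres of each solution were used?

litres of solution A: 4, litres of solution B: 19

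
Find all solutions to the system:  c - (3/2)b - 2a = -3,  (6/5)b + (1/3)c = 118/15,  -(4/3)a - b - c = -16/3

Row-reduce the augmented matrix:
R1 ← R1 / (-2).
R3 ← R3 + 4/3·R1.
R2 ← R2 / (6/5).
R1 ← R1 − 3/4·R2.
R3 ← R3 / (-5/3).
R1 ← R1 + 17/24·R3.
R2 ← R2 − 5/18·R3.
Reading off the reduced rows gives a = -2, b = 6, c = 2.

a = -2, b = 6, c = 2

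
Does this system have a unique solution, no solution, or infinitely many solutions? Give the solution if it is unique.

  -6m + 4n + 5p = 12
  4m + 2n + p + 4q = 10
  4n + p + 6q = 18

Row-reduce:
R1 ← R1 / (-6).
R2 ← R2 − 4·R1.
R2 ← R2 / (14/3).
R1 ← R1 + 2/3·R2.
R3 ← R3 − 4·R2.
R3 ← R3 / (-19/7).
R1 ← R1 + 3/14·R3.
R2 ← R2 − 13/14·R3.
Rank is 3 with 4 unknowns, leaving q free.

infinitely many solutions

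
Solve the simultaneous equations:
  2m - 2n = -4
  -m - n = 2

From equation 2: m = -2 − n.
Substitute into equation 1 and solve: n = 0.
Then m = -2.

m = -2, n = 0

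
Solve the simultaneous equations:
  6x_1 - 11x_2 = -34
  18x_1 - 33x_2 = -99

Row-reduce:
R1 ← R1 / (6).
R2 ← R2 − 18·R1.
Row 2 reduces to 0 = 3, a contradiction. The system is inconsistent.

no solution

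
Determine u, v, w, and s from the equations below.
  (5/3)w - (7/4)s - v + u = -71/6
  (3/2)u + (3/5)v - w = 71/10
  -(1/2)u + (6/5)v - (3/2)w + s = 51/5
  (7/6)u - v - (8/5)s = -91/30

u = 1, v = 1, w = -5, s = 2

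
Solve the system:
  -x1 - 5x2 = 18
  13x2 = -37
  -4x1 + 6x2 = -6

no solution

Row-reduce:
R1 ← R1 / (-1).
R3 ← R3 + 4·R1.
R2 ← R2 / (13).
R1 ← R1 − 5·R2.
R3 ← R3 − 26·R2.
Row 3 reduces to 0 = -4, a contradiction. The system is inconsistent.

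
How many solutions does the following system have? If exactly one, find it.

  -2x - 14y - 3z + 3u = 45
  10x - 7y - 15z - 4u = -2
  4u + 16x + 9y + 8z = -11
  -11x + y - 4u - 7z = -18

Row-reduce the augmented matrix:
R1 ← R1 / (-2).
R2 ← R2 − 10·R1.
R3 ← R3 − 16·R1.
R4 ← R4 + 11·R1.
R2 ← R2 / (-77).
R1 ← R1 − 7·R2.
R3 ← R3 + 103·R2.
R4 ← R4 − 78·R2.
R3 ← R3 / (1858/77).
R1 ← R1 + 27/22·R3.
R2 ← R2 − 30/77·R3.
R4 ← R4 + 3217/154·R3.
R4 ← R4 / (7969/3716).
R1 ← R1 − 653/3716·R4.
R2 ← R2 + 332/929·R4.
R3 ← R3 − 1023/1858·R4.
Reading off the reduced rows gives x = 0, y = -3, z = 1, u = 2.

x = 0, y = -3, z = 1, u = 2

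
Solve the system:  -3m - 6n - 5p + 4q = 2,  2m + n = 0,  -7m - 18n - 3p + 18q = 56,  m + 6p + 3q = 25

infinitely many solutions

Row-reduce:
R1 ← R1 / (-3).
R2 ← R2 − 2·R1.
R3 ← R3 + 7·R1.
R4 ← R4 − 1·R1.
R2 ← R2 / (-3).
R1 ← R1 − 2·R2.
R3 ← R3 + 4·R2.
R4 ← R4 + 2·R2.
R3 ← R3 / (118/9).
R1 ← R1 + 5/9·R3.
R2 ← R2 − 10/9·R3.
R4 ← R4 − 59/9·R3.
Rank is 3 with 4 unknowns, leaving q free.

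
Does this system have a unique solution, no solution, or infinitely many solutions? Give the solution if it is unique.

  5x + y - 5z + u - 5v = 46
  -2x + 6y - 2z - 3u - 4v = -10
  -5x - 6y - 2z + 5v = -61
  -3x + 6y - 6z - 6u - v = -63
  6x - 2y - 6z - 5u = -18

Row-reduce the augmented matrix:
R1 ← R1 / (5).
R2 ← R2 + 2·R1.
R3 ← R3 + 5·R1.
R4 ← R4 + 3·R1.
R5 ← R5 − 6·R1.
R2 ← R2 / (32/5).
R1 ← R1 − 1/5·R2.
R3 ← R3 + 5·R2.
R4 ← R4 − 33/5·R2.
R5 ← R5 + 16/5·R2.
R3 ← R3 / (-81/8).
R1 ← R1 + 7/8·R3.
R2 ← R2 + 5/8·R3.
R4 ← R4 + 39/8·R3.
R5 ← R5 + 2·R3.
R4 ← R4 / (-20/9).
R1 ← R1 − 10/27·R4.
R2 ← R2 + 37/108·R4.
R3 ← R3 − 11/108·R4.
R5 ← R5 + 197/27·R4.
R5 ← R5 / (-32/3).
R1 ← R1 − 1/3·R5.
R2 ← R2 + 4/3·R5.
R3 ← R3 − 2/3·R5.
R4 ← R4 + 2·R5.
Reading off the reduced rows gives x = 5, y = 0, z = 3, u = 6, v = -6.

x = 5, y = 0, z = 3, u = 6, v = -6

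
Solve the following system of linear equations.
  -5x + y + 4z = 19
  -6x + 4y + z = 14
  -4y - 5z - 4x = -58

x = 2, y = 5, z = 6

Row-reduce the augmented matrix:
R1 ← R1 / (-5).
R2 ← R2 + 6·R1.
R3 ← R3 + 4·R1.
R2 ← R2 / (14/5).
R1 ← R1 + 1/5·R2.
R3 ← R3 + 24/5·R2.
R3 ← R3 / (-103/7).
R1 ← R1 + 15/14·R3.
R2 ← R2 + 19/14·R3.
Reading off the reduced rows gives x = 2, y = 5, z = 6.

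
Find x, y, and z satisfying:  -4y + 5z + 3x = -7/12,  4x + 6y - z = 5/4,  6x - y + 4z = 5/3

Row-reduce the augmented matrix:
R1 ← R1 / (3).
R2 ← R2 − 4·R1.
R3 ← R3 − 6·R1.
R2 ← R2 / (34/3).
R1 ← R1 + 4/3·R2.
R3 ← R3 − 7·R2.
R3 ← R3 / (-43/34).
R1 ← R1 − 13/17·R3.
R2 ← R2 + 23/34·R3.
Reading off the reduced rows gives x = 1, y = -2/3, z = -5/4.

x = 1, y = -2/3, z = -5/4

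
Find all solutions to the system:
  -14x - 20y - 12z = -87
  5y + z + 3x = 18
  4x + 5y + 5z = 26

no solution

Row-reduce:
R1 ← R1 / (-14).
R2 ← R2 − 3·R1.
R3 ← R3 − 4·R1.
R2 ← R2 / (5/7).
R1 ← R1 − 10/7·R2.
R3 ← R3 + 5/7·R2.
Row 3 reduces to 0 = 1/2, a contradiction. The system is inconsistent.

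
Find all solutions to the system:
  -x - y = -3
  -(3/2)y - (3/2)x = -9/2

infinitely many solutions

Row-reduce:
R1 ← R1 / (-1).
R2 ← R2 + 3/2·R1.
Rank is 1 with 2 unknowns, leaving y free.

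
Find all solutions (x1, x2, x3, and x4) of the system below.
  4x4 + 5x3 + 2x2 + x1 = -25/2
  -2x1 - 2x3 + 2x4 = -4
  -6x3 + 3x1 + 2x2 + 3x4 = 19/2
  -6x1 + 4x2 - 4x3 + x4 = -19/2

Row-reduce the augmented matrix:
R2 ← R2 + 2·R1.
R3 ← R3 − 3·R1.
R4 ← R4 + 6·R1.
R2 ← R2 / (4).
R1 ← R1 − 2·R2.
R3 ← R3 + 4·R2.
R4 ← R4 − 16·R2.
R3 ← R3 / (-13).
R1 ← R1 − 1·R3.
R2 ← R2 − 2·R3.
R4 ← R4 + 6·R3.
R4 ← R4 / (-201/13).
R1 ← R1 + 12/13·R4.
R2 ← R2 − 69/26·R4.
R3 ← R3 + 1/13·R4.
Reading off the reduced rows gives x1 = 2, x2 = -1/2, x3 = -3/2, x4 = -3/2.

x1 = 2, x2 = -1/2, x3 = -3/2, x4 = -3/2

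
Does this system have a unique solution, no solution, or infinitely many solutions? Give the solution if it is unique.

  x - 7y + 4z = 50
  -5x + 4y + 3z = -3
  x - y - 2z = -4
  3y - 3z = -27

x = -1, y = -5, z = 4

Row-reduce the augmented matrix:
R2 ← R2 + 5·R1.
R3 ← R3 − 1·R1.
R2 ← R2 / (-31).
R1 ← R1 + 7·R2.
R3 ← R3 − 6·R2.
R4 ← R4 − 3·R2.
R3 ← R3 / (-48/31).
R1 ← R1 + 37/31·R3.
R2 ← R2 + 23/31·R3.
R4 ← R4 + 24/31·R3.
R4 reduces to 0 = 0, so the extra equation is consistent.
Reading off the reduced rows gives x = -1, y = -5, z = 4.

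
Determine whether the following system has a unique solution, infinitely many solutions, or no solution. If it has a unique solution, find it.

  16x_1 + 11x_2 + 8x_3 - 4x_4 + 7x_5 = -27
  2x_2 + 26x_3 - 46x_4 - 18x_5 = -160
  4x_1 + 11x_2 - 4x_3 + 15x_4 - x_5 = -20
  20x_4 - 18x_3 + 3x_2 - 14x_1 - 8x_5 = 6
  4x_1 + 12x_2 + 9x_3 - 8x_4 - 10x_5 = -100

Row-reduce:
R1 ← R1 / (16).
R3 ← R3 − 4·R1.
R4 ← R4 + 14·R1.
R5 ← R5 − 4·R1.
R2 ← R2 / (2).
R1 ← R1 − 11/16·R2.
R3 ← R3 − 33/4·R2.
R4 ← R4 − 101/8·R2.
R5 ← R5 − 37/4·R2.
R3 ← R3 / (-453/4).
R1 ← R1 + 135/16·R3.
R2 ← R2 − 13·R3.
R4 ← R4 + 1401/8·R3.
R5 ← R5 + 453/4·R3.
R4 ← R4 / (-3409/302).
R1 ← R1 − 141/604·R4.
R2 ← R2 − 280/453·R4.
R3 ← R3 + 823/453·R4.
Rank is 4 with 5 unknowns, leaving x_5 free.

infinitely many solutions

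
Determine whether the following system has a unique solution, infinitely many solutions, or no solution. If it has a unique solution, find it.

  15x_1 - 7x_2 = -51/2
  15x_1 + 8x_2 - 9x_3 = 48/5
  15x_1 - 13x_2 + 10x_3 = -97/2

Row-reduce the augmented matrix:
R1 ← R1 / (15).
R2 ← R2 − 15·R1.
R3 ← R3 − 15·R1.
R2 ← R2 / (15).
R1 ← R1 + 7/15·R2.
R3 ← R3 + 6·R2.
R3 ← R3 / (32/5).
R1 ← R1 + 7/25·R3.
R2 ← R2 + 3/5·R3.
Reading off the reduced rows gives x_1 = -1, x_2 = 3/2, x_3 = -7/5.

x_1 = -1, x_2 = 3/2, x_3 = -7/5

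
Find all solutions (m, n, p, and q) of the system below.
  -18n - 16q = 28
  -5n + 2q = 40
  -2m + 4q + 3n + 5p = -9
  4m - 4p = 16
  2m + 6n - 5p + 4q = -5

Row-reduce the augmented matrix:
Swap R1 and R3.
R1 ← R1 / (-2).
R4 ← R4 − 4·R1.
R5 ← R5 − 2·R1.
R2 ← R2 / (-5).
R1 ← R1 + 3/2·R2.
R3 ← R3 + 18·R2.
R4 ← R4 − 6·R2.
R5 ← R5 − 9·R2.
Swap R3 and R4.
R3 ← R3 / (6).
R1 ← R1 + 5/2·R3.
R4 ← R4 / (-116/5).
R1 ← R1 − 26/15·R4.
R2 ← R2 + 2/5·R4.
R3 ← R3 − 26/15·R4.
R5 ← R5 − 58/5·R4.
R5 reduces to 0 = 0, so the extra equation is consistent.
Reading off the reduced rows gives m = 3, n = -6, p = -1, q = 5.

m = 3, n = -6, p = -1, q = 5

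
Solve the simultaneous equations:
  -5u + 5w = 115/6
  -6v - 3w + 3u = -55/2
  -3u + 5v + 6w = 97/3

Row-reduce the augmented matrix:
R1 ← R1 / (-5).
R2 ← R2 − 3·R1.
R3 ← R3 + 3·R1.
R2 ← R2 / (-6).
R3 ← R3 − 5·R2.
R3 ← R3 / (3).
R1 ← R1 + 1·R3.
Reading off the reduced rows gives u = -4/3, v = 8/3, w = 5/2.

u = -4/3, v = 8/3, w = 5/2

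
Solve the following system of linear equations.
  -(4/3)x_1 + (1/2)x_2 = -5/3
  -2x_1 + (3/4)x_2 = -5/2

Row-reduce:
R1 ← R1 / (-4/3).
R2 ← R2 + 2·R1.
Rank is 1 with 2 unknowns, leaving x_2 free.

infinitely many solutions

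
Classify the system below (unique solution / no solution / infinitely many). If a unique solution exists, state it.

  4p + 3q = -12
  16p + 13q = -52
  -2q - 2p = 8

Row-reduce the augmented matrix:
R1 ← R1 / (4).
R2 ← R2 − 16·R1.
R3 ← R3 + 2·R1.
R1 ← R1 − 3/4·R2.
R3 ← R3 + 1/2·R2.
R3 reduces to 0 = 0, so the extra equation is consistent.
Reading off the reduced rows gives p = 0, q = -4.

p = 0, q = -4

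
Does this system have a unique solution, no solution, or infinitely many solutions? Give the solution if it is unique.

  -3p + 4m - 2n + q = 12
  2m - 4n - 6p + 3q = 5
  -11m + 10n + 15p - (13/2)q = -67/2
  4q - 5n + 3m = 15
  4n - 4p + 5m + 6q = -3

no solution

Row-reduce:
R1 ← R1 / (4).
R2 ← R2 − 2·R1.
R3 ← R3 + 11·R1.
R4 ← R4 − 3·R1.
R5 ← R5 − 5·R1.
R2 ← R2 / (-3).
R1 ← R1 + 1/2·R2.
R3 ← R3 − 9/2·R2.
R4 ← R4 + 7/2·R2.
R5 ← R5 − 13/2·R2.
Swap R3 and R4.
R3 ← R3 / (15/2).
R2 ← R2 − 3/2·R3.
R5 ← R5 + 10·R3.
Swap R4 and R5.
R4 ← R4 / (191/18).
R1 ← R1 + 1/6·R4.
R2 ← R2 + 9/10·R4.
R3 ← R3 − 2/45·R4.
Row 5 reduces to 0 = -2, a contradiction. The system is inconsistent.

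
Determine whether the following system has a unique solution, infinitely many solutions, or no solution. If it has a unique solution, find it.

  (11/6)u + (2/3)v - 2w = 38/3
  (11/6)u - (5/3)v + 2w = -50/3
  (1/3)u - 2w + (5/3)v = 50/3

u = 0, v = 4, w = -5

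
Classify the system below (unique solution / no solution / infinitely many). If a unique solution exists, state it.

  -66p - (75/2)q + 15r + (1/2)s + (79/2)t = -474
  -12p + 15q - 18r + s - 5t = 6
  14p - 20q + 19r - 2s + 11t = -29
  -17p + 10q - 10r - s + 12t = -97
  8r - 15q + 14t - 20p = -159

infinitely many solutions

Row-reduce:
R1 ← R1 / (-66).
R2 ← R2 + 12·R1.
R3 ← R3 − 14·R1.
R4 ← R4 + 17·R1.
R5 ← R5 + 20·R1.
R2 ← R2 / (240/11).
R1 ← R1 − 25/44·R2.
R3 ← R3 + 615/22·R2.
R4 ← R4 − 865/44·R2.
R5 ← R5 + 40/11·R2.
R3 ← R3 / (-35/8).
R1 ← R1 − 5/16·R3.
R2 ← R2 + 19/20·R3.
R4 ← R4 − 77/16·R3.
R4 ← R4 / (-11/4).
R1 ← R1 + 1/12·R4.
R2 ← R2 − 1/5·R4.
R3 ← R3 − 1/6·R4.
Rank is 4 with 5 unknowns, leaving t free.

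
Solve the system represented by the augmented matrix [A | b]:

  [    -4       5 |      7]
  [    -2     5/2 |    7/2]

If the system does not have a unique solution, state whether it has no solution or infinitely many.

infinitely many solutions

Row-reduce:
R1 ← R1 / (-4).
R2 ← R2 + 2·R1.
Rank is 1 with 2 unknowns, leaving x_2 free.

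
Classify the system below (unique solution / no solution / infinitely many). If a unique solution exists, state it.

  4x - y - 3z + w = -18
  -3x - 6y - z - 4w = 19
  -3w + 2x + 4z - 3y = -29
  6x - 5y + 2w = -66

Row-reduce the augmented matrix:
R1 ← R1 / (4).
R2 ← R2 + 3·R1.
R3 ← R3 − 2·R1.
R4 ← R4 − 6·R1.
R2 ← R2 / (-27/4).
R1 ← R1 + 1/4·R2.
R3 ← R3 + 5/2·R2.
R4 ← R4 + 7/2·R2.
R3 ← R3 / (181/27).
R1 ← R1 + 17/27·R3.
R2 ← R2 − 13/27·R3.
R4 ← R4 − 167/27·R3.
R4 ← R4 / (779/181).
R1 ← R1 − 28/181·R4.
R2 ← R2 − 117/181·R4.
R3 ← R3 + 62/181·R4.
Reading off the reduced rows gives x = -6, y = 4, z = -5, w = -5.

x = -6, y = 4, z = -5, w = -5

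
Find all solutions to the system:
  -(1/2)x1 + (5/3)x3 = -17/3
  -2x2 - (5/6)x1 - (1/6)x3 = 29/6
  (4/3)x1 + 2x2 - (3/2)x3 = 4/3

no solution

Row-reduce:
R1 ← R1 / (-1/2).
R2 ← R2 + 5/6·R1.
R3 ← R3 − 4/3·R1.
R2 ← R2 / (-2).
R3 ← R3 − 2·R2.
Row 3 reduces to 0 = 1/2, a contradiction. The system is inconsistent.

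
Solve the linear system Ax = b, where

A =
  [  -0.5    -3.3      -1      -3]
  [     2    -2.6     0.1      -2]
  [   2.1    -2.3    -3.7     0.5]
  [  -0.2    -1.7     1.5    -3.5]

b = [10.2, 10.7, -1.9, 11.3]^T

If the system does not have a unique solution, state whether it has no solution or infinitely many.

Row-reduce the augmented matrix:
R1 ← R1 / (-1/2).
R2 ← R2 − 2·R1.
R3 ← R3 − 21/10·R1.
R4 ← R4 + 1/5·R1.
R2 ← R2 / (-79/5).
R1 ← R1 − 33/5·R2.
R3 ← R3 + 404/25·R2.
R4 ← R4 + 19/50·R2.
R3 ← R3 / (-15449/3950).
R1 ← R1 − 293/790·R3.
R2 ← R2 − 39/158·R3.
R4 ← R4 − 15751/7900·R3.
R4 ← R4 / (-51421/61796).
R1 ← R1 − 11195/30898·R4.
R2 ← R2 − 31705/30898·R4.
R3 ← R3 + 8765/15449·R4.
Reading off the reduced rows gives x_1 = 0, x_2 = -4, x_3 = 3, x_4 = 0.

x_1 = 0, x_2 = -4, x_3 = 3, x_4 = 0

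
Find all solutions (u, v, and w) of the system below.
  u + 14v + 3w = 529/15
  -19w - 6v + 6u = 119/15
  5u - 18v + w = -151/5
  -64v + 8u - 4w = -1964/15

Row-reduce the augmented matrix:
R2 ← R2 − 6·R1.
R3 ← R3 − 5·R1.
R4 ← R4 − 8·R1.
R2 ← R2 / (-90).
R1 ← R1 − 14·R2.
R3 ← R3 + 88·R2.
R4 ← R4 + 176·R2.
R3 ← R3 / (998/45).
R1 ← R1 + 124/45·R3.
R2 ← R2 − 37/90·R3.
R4 ← R4 − 1996/45·R3.
R4 reduces to 0 = 0, so the extra equation is consistent.
Reading off the reduced rows gives u = 8/3, v = 12/5, w = -1/3.

u = 8/3, v = 12/5, w = -1/3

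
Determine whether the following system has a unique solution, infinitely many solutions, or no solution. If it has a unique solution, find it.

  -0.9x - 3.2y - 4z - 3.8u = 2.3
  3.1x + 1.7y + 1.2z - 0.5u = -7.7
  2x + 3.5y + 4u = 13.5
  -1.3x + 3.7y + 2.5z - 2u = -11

x = -1, y = 1, z = -4, u = 3

Row-reduce the augmented matrix:
R1 ← R1 / (-9/10).
R2 ← R2 − 31/10·R1.
R3 ← R3 − 2·R1.
R4 ← R4 + 13/10·R1.
R2 ← R2 / (-839/90).
R1 ← R1 − 32/9·R2.
R3 ← R3 + 65/18·R2.
R4 ← R4 − 749/90·R2.
R3 ← R3 / (-3370/839).
R1 ← R1 + 296/839·R3.
R2 ← R2 − 1132/839·R3.
R4 ← R4 + 24757/8390·R3.
R4 ← R4 / (-124613/13480).
R1 ← R1 + 348/337·R4.
R2 ← R2 − 584/337·R4.
R3 ← R3 + 275/1348·R4.
Reading off the reduced rows gives x = -1, y = 1, z = -4, u = 3.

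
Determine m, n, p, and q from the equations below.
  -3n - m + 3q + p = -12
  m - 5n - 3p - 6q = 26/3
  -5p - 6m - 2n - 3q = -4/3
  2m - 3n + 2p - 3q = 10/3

Row-reduce the augmented matrix:
R1 ← R1 / (-1).
R2 ← R2 − 1·R1.
R3 ← R3 + 6·R1.
R4 ← R4 − 2·R1.
R2 ← R2 / (-8).
R1 ← R1 − 3·R2.
R3 ← R3 − 16·R2.
R4 ← R4 + 9·R2.
R3 ← R3 / (-15).
R1 ← R1 + 7/4·R3.
R2 ← R2 − 1/4·R3.
R4 ← R4 − 25/4·R3.
R4 ← R4 / (-39/8).
R1 ← R1 + 39/40·R4.
R2 ← R2 + 3/40·R4.
R3 ← R3 − 9/5·R4.
Reading off the reduced rows gives m = 4/3, n = 4/3, p = -2/3, q = -2.

m = 4/3, n = 4/3, p = -2/3, q = -2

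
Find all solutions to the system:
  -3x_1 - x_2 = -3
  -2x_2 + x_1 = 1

Row-reduce the augmented matrix:
R1 ← R1 / (-3).
R2 ← R2 − 1·R1.
R2 ← R2 / (-7/3).
R1 ← R1 − 1/3·R2.
Reading off the reduced rows gives x_1 = 1, x_2 = 0.

x_1 = 1, x_2 = 0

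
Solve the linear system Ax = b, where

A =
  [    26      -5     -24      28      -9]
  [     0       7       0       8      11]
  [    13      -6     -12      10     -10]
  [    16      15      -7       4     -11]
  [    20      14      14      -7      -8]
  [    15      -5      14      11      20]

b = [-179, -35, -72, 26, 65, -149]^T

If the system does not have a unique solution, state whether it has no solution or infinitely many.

Row-reduce the augmented matrix:
R1 ← R1 / (26).
R3 ← R3 − 13·R1.
R4 ← R4 − 16·R1.
R5 ← R5 − 20·R1.
R6 ← R6 − 15·R1.
R2 ← R2 / (7).
R1 ← R1 + 5/26·R2.
R3 ← R3 + 7/2·R2.
R4 ← R4 − 235/13·R2.
R5 ← R5 − 232/13·R2.
R6 ← R6 + 55/26·R2.
Swap R3 and R4.
R3 ← R3 / (101/13).
R1 ← R1 + 12/13·R3.
R5 ← R5 − 422/13·R3.
R6 ← R6 − 362/13·R3.
Swap R4 and R5.
R4 ← R4 / (65515/707).
R1 ← R1 + 1930/707·R4.
R2 ← R2 − 8/7·R4.
R3 ← R3 + 3084/707·R4.
R6 ← R6 − 83943/707·R4.
Swap R5 and R6.
R5 ← R5 / (386893/65515).
R1 ← R1 + 9920/13103·R5.
R2 ← R2 − 12143/65515·R5.
R3 ← R3 − 61006/65515·R5.
R4 ← R4 − 79458/65515·R5.
R6 reduces to 0 = 0, so the extra equation is consistent.
Reading off the reduced rows gives x_1 = -4, x_2 = 4, x_3 = 3, x_4 = -1, x_5 = -5.

x_1 = -4, x_2 = 4, x_3 = 3, x_4 = -1, x_5 = -5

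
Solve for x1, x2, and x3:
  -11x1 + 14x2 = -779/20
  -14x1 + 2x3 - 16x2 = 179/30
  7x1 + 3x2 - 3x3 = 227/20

Row-reduce the augmented matrix:
R1 ← R1 / (-11).
R2 ← R2 + 14·R1.
R3 ← R3 − 7·R1.
R2 ← R2 / (-372/11).
R1 ← R1 + 14/11·R2.
R3 ← R3 − 131/11·R2.
R3 ← R3 / (-427/186).
R1 ← R1 + 7/93·R3.
R2 ← R2 + 11/186·R3.
Reading off the reduced rows gives x1 = 5/4, x2 = -9/5, x3 = -8/3.

x1 = 5/4, x2 = -9/5, x3 = -8/3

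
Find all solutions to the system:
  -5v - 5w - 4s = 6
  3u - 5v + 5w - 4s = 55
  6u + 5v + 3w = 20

infinitely many solutions

Row-reduce:
Swap R1 and R2.
R1 ← R1 / (3).
R3 ← R3 − 6·R1.
R2 ← R2 / (-5).
R1 ← R1 + 5/3·R2.
R3 ← R3 − 15·R2.
R3 ← R3 / (-22).
R1 ← R1 − 10/3·R3.
R2 ← R2 − 1·R3.
Rank is 3 with 4 unknowns, leaving s free.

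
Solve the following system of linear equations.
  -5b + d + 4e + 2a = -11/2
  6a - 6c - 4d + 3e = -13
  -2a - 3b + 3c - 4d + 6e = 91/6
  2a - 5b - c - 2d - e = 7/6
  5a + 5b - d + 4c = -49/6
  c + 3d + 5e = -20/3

a = -7/3, b = -1/2, c = 1, d = -2, e = -1/3

Row-reduce the augmented matrix:
R1 ← R1 / (2).
R2 ← R2 − 6·R1.
R3 ← R3 + 2·R1.
R4 ← R4 − 2·R1.
R5 ← R5 − 5·R1.
R2 ← R2 / (15).
R1 ← R1 + 5/2·R2.
R3 ← R3 + 8·R2.
R5 ← R5 − 35/2·R2.
R3 ← R3 / (-1/5).
R1 ← R1 + 1·R3.
R2 ← R2 + 2/5·R3.
R4 ← R4 + 1·R3.
R5 ← R5 − 11·R3.
R6 ← R6 − 1·R3.
R4 ← R4 / (92/3).
R1 ← R1 − 33·R4.
R2 ← R2 − 13·R4.
R3 ← R3 − 101/3·R4.
R5 ← R5 + 1097/3·R4.
R6 ← R6 + 92/3·R4.
R5 ← R5 / (-7649/92).
R1 ← R1 − 723/92·R5.
R2 ← R2 − 197/92·R5.
R3 ← R3 − 739/92·R5.
R4 ← R4 + 93/92·R5.
R6 reduces to 0 = 0, so the extra equation is consistent.
Reading off the reduced rows gives a = -7/3, b = -1/2, c = 1, d = -2, e = -1/3.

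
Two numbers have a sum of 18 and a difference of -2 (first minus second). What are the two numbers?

first number: 8, second number: 10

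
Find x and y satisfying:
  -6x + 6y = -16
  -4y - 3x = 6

Row-reduce the augmented matrix:
R1 ← R1 / (-6).
R2 ← R2 + 3·R1.
R2 ← R2 / (-7).
R1 ← R1 + 1·R2.
Reading off the reduced rows gives x = 2/3, y = -2.

x = 2/3, y = -2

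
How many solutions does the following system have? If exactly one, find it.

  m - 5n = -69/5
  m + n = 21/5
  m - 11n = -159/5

m = 6/5, n = 3

Row-reduce the augmented matrix:
R2 ← R2 − 1·R1.
R3 ← R3 − 1·R1.
R2 ← R2 / (6).
R1 ← R1 + 5·R2.
R3 ← R3 + 6·R2.
R3 reduces to 0 = 0, so the extra equation is consistent.
Reading off the reduced rows gives m = 6/5, n = 3.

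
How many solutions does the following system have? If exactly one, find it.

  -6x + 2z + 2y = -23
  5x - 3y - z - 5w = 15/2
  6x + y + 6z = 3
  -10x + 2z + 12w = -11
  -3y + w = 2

Row-reduce the augmented matrix:
R1 ← R1 / (-6).
R2 ← R2 − 5·R1.
R3 ← R3 − 6·R1.
R4 ← R4 + 10·R1.
R2 ← R2 / (-4/3).
R1 ← R1 + 1/3·R2.
R3 ← R3 − 3·R2.
R4 ← R4 + 10/3·R2.
R5 ← R5 + 3·R2.
R3 ← R3 / (19/2).
R1 ← R1 + 1/2·R3.
R2 ← R2 + 1/2·R3.
R4 ← R4 + 3·R3.
R5 ← R5 + 3/2·R3.
R4 ← R4 / (398/19).
R1 ← R1 − 25/38·R4.
R2 ← R2 − 60/19·R4.
R3 ← R3 + 45/38·R4.
R5 ← R5 − 199/19·R4.
R5 reduces to 0 = 0, so the extra equation is consistent.
Reading off the reduced rows gives x = 3, y = 0, z = -5/2, w = 2.

x = 3, y = 0, z = -5/2, w = 2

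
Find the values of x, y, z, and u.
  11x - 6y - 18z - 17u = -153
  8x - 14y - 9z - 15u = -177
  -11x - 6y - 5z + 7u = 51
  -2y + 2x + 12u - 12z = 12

Row-reduce the augmented matrix:
R1 ← R1 / (11).
R2 ← R2 − 8·R1.
R3 ← R3 + 11·R1.
R4 ← R4 − 2·R1.
R2 ← R2 / (-106/11).
R1 ← R1 + 6/11·R2.
R3 ← R3 + 12·R2.
R4 ← R4 + 10/11·R2.
R3 ← R3 / (-1489/53).
R1 ← R1 + 99/53·R3.
R2 ← R2 + 45/106·R3.
R4 ← R4 + 483/53·R3.
R4 ← R4 / (26085/1489).
R1 ← R1 + 1414/1489·R4.
R2 ← R2 − 1117/2978·R4.
R3 ← R3 − 356/1489·R4.
Reading off the reduced rows gives x = -6, y = 6, z = 0, u = 3.

x = -6, y = 6, z = 0, u = 3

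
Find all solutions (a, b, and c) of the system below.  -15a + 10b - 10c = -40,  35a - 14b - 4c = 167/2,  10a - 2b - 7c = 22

no solution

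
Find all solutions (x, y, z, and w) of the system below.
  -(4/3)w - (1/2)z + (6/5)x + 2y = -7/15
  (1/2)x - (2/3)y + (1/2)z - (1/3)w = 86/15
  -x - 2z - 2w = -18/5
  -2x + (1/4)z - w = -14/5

x = 3, y = -3, z = 14/5, w = -5/2

Row-reduce the augmented matrix:
R1 ← R1 / (6/5).
R2 ← R2 − 1/2·R1.
R3 ← R3 + 1·R1.
R4 ← R4 + 2·R1.
R2 ← R2 / (-3/2).
R1 ← R1 − 5/3·R2.
R3 ← R3 − 5/3·R2.
R4 ← R4 − 10/3·R2.
R3 ← R3 / (-44/27).
R1 ← R1 − 10/27·R3.
R2 ← R2 + 17/36·R3.
R4 ← R4 − 107/108·R3.
R4 ← R4 / (-295/66).
R1 ← R1 + 50/33·R4.
R2 ← R2 − 15/22·R4.
R3 ← R3 − 58/33·R4.
Reading off the reduced rows gives x = 3, y = -3, z = 14/5, w = -5/2.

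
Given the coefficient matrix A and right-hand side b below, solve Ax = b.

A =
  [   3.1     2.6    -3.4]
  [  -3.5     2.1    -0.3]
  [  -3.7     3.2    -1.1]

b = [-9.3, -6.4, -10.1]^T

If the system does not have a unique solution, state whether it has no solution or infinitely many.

x_1 = -1, x_2 = -5, x_3 = -2

Row-reduce the augmented matrix:
R1 ← R1 / (31/10).
R2 ← R2 + 7/2·R1.
R3 ← R3 + 37/10·R1.
R2 ← R2 / (1561/310).
R1 ← R1 − 26/31·R2.
R3 ← R3 − 977/155·R2.
R3 ← R3 / (353/15610).
R1 ← R1 + 636/1561·R3.
R2 ← R2 + 1283/1561·R3.
Reading off the reduced rows gives x_1 = -1, x_2 = -5, x_3 = -2.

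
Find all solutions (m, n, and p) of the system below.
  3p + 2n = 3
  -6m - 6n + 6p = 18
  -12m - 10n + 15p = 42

no solution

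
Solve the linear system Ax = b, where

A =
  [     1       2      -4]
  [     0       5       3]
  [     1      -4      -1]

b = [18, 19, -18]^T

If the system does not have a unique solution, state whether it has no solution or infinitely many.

x_1 = 0, x_2 = 5, x_3 = -2

Row-reduce the augmented matrix:
R3 ← R3 − 1·R1.
R2 ← R2 / (5).
R1 ← R1 − 2·R2.
R3 ← R3 + 6·R2.
R3 ← R3 / (33/5).
R1 ← R1 + 26/5·R3.
R2 ← R2 − 3/5·R3.
Reading off the reduced rows gives x_1 = 0, x_2 = 5, x_3 = -2.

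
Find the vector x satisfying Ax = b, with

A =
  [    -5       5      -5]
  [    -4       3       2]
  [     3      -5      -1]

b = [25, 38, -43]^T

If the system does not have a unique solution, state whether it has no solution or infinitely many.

x_1 = -3, x_2 = 6, x_3 = 4

Row-reduce the augmented matrix:
R1 ← R1 / (-5).
R2 ← R2 + 4·R1.
R3 ← R3 − 3·R1.
R2 ← R2 / (-1).
R1 ← R1 + 1·R2.
R3 ← R3 + 2·R2.
R3 ← R3 / (-16).
R1 ← R1 + 5·R3.
R2 ← R2 + 6·R3.
Reading off the reduced rows gives x_1 = -3, x_2 = 6, x_3 = 4.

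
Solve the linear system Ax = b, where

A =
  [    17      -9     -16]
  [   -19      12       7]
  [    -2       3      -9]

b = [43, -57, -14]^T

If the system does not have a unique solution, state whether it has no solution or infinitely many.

infinitely many solutions

Row-reduce:
R1 ← R1 / (17).
R2 ← R2 + 19·R1.
R3 ← R3 + 2·R1.
R2 ← R2 / (33/17).
R1 ← R1 + 9/17·R2.
R3 ← R3 − 33/17·R2.
Rank is 2 with 3 unknowns, leaving x_3 free.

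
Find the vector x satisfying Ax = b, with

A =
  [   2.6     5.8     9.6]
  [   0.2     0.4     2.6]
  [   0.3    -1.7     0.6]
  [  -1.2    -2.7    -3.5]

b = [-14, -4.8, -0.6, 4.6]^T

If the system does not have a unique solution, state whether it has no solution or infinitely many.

Row-reduce the augmented matrix:
R1 ← R1 / (13/5).
R2 ← R2 − 1/5·R1.
R3 ← R3 − 3/10·R1.
R4 ← R4 + 6/5·R1.
R2 ← R2 / (-3/65).
R1 ← R1 − 29/13·R2.
R3 ← R3 + 154/65·R2.
R4 ← R4 + 3/130·R2.
R3 ← R3 / (-1441/15).
R1 ← R1 − 281/3·R3.
R2 ← R2 + 121/3·R3.
R4 reduces to 0 = 0, so the extra equation is consistent.
Reading off the reduced rows gives x_1 = 2, x_2 = 0, x_3 = -2.

x_1 = 2, x_2 = 0, x_3 = -2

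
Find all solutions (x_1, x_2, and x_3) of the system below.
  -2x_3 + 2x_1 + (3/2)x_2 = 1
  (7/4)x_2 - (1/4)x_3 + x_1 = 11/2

Row-reduce:
R1 ← R1 / (2).
R2 ← R2 − 1·R1.
R1 ← R1 − 3/4·R2.
Rank is 2 with 3 unknowns, leaving x_3 free.

infinitely many solutions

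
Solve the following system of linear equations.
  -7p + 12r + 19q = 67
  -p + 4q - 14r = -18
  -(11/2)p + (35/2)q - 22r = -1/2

Row-reduce:
R1 ← R1 / (-7).
R2 ← R2 + 1·R1.
R3 ← R3 + 11/2·R1.
R2 ← R2 / (9/7).
R1 ← R1 + 19/7·R2.
R3 ← R3 − 18/7·R2.
Row 3 reduces to 0 = 2, a contradiction. The system is inconsistent.

no solution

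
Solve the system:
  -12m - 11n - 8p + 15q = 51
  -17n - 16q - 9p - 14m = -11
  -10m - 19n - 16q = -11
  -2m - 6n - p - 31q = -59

Row-reduce:
R1 ← R1 / (-12).
R2 ← R2 + 14·R1.
R3 ← R3 + 10·R1.
R4 ← R4 + 2·R1.
R2 ← R2 / (-25/6).
R1 ← R1 − 11/12·R2.
R3 ← R3 + 59/6·R2.
R4 ← R4 + 25/6·R2.
R3 ← R3 / (147/25).
R1 ← R1 − 37/50·R3.
R2 ← R2 + 2/25·R3.
Row 4 reduces to 0 = 3, a contradiction. The system is inconsistent.

no solution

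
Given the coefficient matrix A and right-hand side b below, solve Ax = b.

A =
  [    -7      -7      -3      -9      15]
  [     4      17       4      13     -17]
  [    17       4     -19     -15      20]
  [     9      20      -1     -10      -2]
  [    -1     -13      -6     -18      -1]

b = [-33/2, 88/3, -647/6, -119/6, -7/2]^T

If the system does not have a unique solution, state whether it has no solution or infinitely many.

x_1 = -5/2, x_2 = 0, x_3 = 4/3, x_4 = 0, x_5 = -2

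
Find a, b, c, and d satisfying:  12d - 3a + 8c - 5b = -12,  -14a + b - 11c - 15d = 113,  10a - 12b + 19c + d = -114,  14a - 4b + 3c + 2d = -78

a = -5, b = -1, c = -4, d = 0

Row-reduce the augmented matrix:
R1 ← R1 / (-3).
R2 ← R2 + 14·R1.
R3 ← R3 − 10·R1.
R4 ← R4 − 14·R1.
R2 ← R2 / (73/3).
R1 ← R1 − 5/3·R2.
R3 ← R3 + 86/3·R2.
R4 ← R4 + 82/3·R2.
R3 ← R3 / (-823/73).
R1 ← R1 − 47/73·R3.
R2 ← R2 + 145/73·R3.
R4 ← R4 + 1019/73·R3.
R4 ← R4 / (25551/823).
R1 ← R1 + 1294/823·R4.
R2 ← R2 − 3782/823·R4.
R3 ← R3 − 3113/823·R4.
Reading off the reduced rows gives a = -5, b = -1, c = -4, d = 0.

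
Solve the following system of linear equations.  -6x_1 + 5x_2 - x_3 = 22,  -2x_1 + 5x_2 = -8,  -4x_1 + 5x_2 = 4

Row-reduce the augmented matrix:
R1 ← R1 / (-6).
R2 ← R2 + 2·R1.
R3 ← R3 + 4·R1.
R2 ← R2 / (10/3).
R1 ← R1 + 5/6·R2.
R3 ← R3 − 5/3·R2.
R3 ← R3 / (1/2).
R1 ← R1 − 1/4·R3.
R2 ← R2 − 1/10·R3.
Reading off the reduced rows gives x_1 = -6, x_2 = -4, x_3 = -6.

x_1 = -6, x_2 = -4, x_3 = -6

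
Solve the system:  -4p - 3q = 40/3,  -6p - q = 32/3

Row-reduce the augmented matrix:
R1 ← R1 / (-4).
R2 ← R2 + 6·R1.
R2 ← R2 / (7/2).
R1 ← R1 − 3/4·R2.
Reading off the reduced rows gives p = -4/3, q = -8/3.

p = -4/3, q = -8/3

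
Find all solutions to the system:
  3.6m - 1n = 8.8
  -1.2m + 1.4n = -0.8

From equation 1: n = -44/5 + 18/5·m.
Substitute into equation 2 and solve: m = 3.
Then n = 2.

m = 3, n = 2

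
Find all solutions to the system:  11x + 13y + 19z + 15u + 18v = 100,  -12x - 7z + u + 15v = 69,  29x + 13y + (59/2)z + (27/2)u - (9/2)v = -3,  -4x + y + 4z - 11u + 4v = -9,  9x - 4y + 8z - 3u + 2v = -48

Row-reduce:
R1 ← R1 / (11).
R2 ← R2 + 12·R1.
R3 ← R3 − 29·R1.
R4 ← R4 + 4·R1.
R5 ← R5 − 9·R1.
R2 ← R2 / (156/11).
R1 ← R1 − 13/11·R2.
R3 ← R3 + 234/11·R2.
R4 ← R4 − 63/11·R2.
R5 ← R5 + 161/11·R2.
Swap R3 and R4.
R3 ← R3 / (279/52).
R1 ← R1 − 7/12·R3.
R2 ← R2 − 151/156·R3.
R5 ← R5 − 1033/156·R3.
Swap R4 and R5.
R4 ← R4 / (15188/837).
R1 ← R1 − 1073/837·R4.
R2 ← R2 − 2921/837·R4.
R3 ← R3 + 653/279·R4.
Row 5 reduces to 0 = 1/2, a contradiction. The system is inconsistent.

no solution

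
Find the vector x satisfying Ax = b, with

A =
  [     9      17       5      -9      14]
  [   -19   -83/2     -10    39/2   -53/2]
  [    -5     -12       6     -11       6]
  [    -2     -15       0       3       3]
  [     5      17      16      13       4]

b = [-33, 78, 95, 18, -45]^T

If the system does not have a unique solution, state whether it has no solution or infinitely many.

no solution

Row-reduce:
R1 ← R1 / (9).
R2 ← R2 + 19·R1.
R3 ← R3 + 5·R1.
R4 ← R4 + 2·R1.
R5 ← R5 − 5·R1.
R2 ← R2 / (-101/18).
R1 ← R1 − 17/9·R2.
R3 ← R3 + 23/9·R2.
R4 ← R4 + 101/9·R2.
R5 ← R5 − 68/9·R2.
R3 ← R3 / (861/101).
R1 ← R1 − 75/101·R3.
R2 ← R2 + 10/101·R3.
R5 ← R5 − 1411/101·R3.
Swap R4 and R5.
R4 ← R4 / (38975/861).
R1 ← R1 − 167/287·R4.
R2 ← R2 + 239/861·R4.
R3 ← R3 + 1639/861·R4.
Row 5 reduces to 0 = -6, a contradiction. The system is inconsistent.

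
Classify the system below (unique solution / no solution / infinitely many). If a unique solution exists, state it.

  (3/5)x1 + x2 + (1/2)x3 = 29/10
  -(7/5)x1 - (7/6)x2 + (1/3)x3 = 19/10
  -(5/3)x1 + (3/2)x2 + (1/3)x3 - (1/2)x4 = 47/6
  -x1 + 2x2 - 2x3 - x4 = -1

Row-reduce the augmented matrix:
R1 ← R1 / (3/5).
R2 ← R2 + 7/5·R1.
R3 ← R3 + 5/3·R1.
R4 ← R4 + 1·R1.
R2 ← R2 / (7/6).
R1 ← R1 − 5/3·R2.
R3 ← R3 − 77/18·R2.
R4 ← R4 − 11/3·R2.
R3 ← R3 / (-34/9).
R1 ← R1 + 55/42·R3.
R2 ← R2 − 9/7·R3.
R4 ← R4 + 247/42·R3.
R4 ← R4 / (-211/952).
R1 ← R1 − 165/952·R4.
R2 ← R2 + 81/476·R4.
R3 ← R3 − 9/68·R4.
Reading off the reduced rows gives x1 = -1, x2 = 1, x3 = 5, x4 = -6.

x1 = -1, x2 = 1, x3 = 5, x4 = -6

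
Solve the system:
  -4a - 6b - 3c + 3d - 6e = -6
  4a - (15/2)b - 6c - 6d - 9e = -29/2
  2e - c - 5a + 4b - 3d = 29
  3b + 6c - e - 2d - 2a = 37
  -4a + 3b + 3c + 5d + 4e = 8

Row-reduce:
R1 ← R1 / (-4).
R2 ← R2 − 4·R1.
R3 ← R3 + 5·R1.
R4 ← R4 + 2·R1.
R5 ← R5 + 4·R1.
R2 ← R2 / (-27/2).
R1 ← R1 − 3/2·R2.
R3 ← R3 − 23/2·R2.
R4 ← R4 − 6·R2.
R5 ← R5 − 9·R2.
R3 ← R3 / (-59/12).
R1 ← R1 + 1/4·R3.
R2 ← R2 − 2/3·R3.
R4 ← R4 − 7/2·R3.
R4 ← R4 / (-676/59).
R1 ← R1 + 36/59·R4.
R2 ← R2 + 184/177·R4.
R3 ← R3 − 335/177·R4.
Row 5 reduces to 0 = 1/3, a contradiction. The system is inconsistent.

no solution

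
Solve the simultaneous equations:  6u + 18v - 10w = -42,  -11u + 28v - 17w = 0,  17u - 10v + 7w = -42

Row-reduce:
R1 ← R1 / (6).
R2 ← R2 + 11·R1.
R3 ← R3 − 17·R1.
R2 ← R2 / (61).
R1 ← R1 − 3·R2.
R3 ← R3 + 61·R2.
Rank is 2 with 3 unknowns, leaving w free.

infinitely many solutions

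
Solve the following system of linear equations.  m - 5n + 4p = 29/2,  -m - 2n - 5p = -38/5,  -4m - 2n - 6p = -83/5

Row-reduce the augmented matrix:
R2 ← R2 + 1·R1.
R3 ← R3 + 4·R1.
R2 ← R2 / (-7).
R1 ← R1 + 5·R2.
R3 ← R3 + 22·R2.
R3 ← R3 / (92/7).
R1 ← R1 − 33/7·R3.
R2 ← R2 − 1/7·R3.
Reading off the reduced rows gives m = 5/2, n = -6/5, p = 3/2.

m = 5/2, n = -6/5, p = 3/2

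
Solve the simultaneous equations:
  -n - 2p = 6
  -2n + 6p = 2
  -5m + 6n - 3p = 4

m = -5, n = -4, p = -1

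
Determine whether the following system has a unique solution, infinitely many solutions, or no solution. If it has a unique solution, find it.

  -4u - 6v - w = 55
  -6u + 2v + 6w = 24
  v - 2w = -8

u = -5, v = -6, w = 1

Row-reduce the augmented matrix:
R1 ← R1 / (-4).
R2 ← R2 + 6·R1.
R2 ← R2 / (11).
R1 ← R1 − 3/2·R2.
R3 ← R3 − 1·R2.
R3 ← R3 / (-59/22).
R1 ← R1 + 17/22·R3.
R2 ← R2 − 15/22·R3.
Reading off the reduced rows gives u = -5, v = -6, w = 1.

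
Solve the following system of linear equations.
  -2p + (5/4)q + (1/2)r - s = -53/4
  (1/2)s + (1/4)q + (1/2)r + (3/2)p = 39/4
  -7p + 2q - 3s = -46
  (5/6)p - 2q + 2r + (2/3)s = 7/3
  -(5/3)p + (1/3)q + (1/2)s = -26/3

p = 6, q = 1, r = -1, s = 2

Row-reduce the augmented matrix:
R1 ← R1 / (-2).
R2 ← R2 − 3/2·R1.
R3 ← R3 + 7·R1.
R4 ← R4 − 5/6·R1.
R5 ← R5 + 5/3·R1.
R2 ← R2 / (19/16).
R1 ← R1 + 5/8·R2.
R3 ← R3 + 19/8·R2.
R4 ← R4 + 71/48·R2.
R5 ← R5 + 17/24·R2.
Swap R3 and R4.
R3 ← R3 / (188/57).
R1 ← R1 − 4/19·R3.
R2 ← R2 − 14/19·R3.
R5 ← R5 − 2/19·R3.
Swap R4 and R5.
R4 ← R4 / (223/188).
R1 ← R1 − 35/94·R4.
R2 ← R2 + 37/188·R4.
R3 ← R3 + 7/376·R4.
R5 reduces to 0 = 0, so the extra equation is consistent.
Reading off the reduced rows gives p = 6, q = 1, r = -1, s = 2.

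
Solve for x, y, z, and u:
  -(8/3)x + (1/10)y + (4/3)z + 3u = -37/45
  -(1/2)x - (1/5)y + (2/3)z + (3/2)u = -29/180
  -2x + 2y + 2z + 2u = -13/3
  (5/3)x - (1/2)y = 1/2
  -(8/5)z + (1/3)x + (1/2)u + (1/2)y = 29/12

x = 0, y = -1, z = -5/3, u = 1/2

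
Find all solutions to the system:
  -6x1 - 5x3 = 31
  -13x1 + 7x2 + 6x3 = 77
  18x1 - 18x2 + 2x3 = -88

Row-reduce the augmented matrix:
R1 ← R1 / (-6).
R2 ← R2 + 13·R1.
R3 ← R3 − 18·R1.
R2 ← R2 / (7).
R3 ← R3 + 18·R2.
R3 ← R3 / (212/7).
R1 ← R1 − 5/6·R3.
R2 ← R2 − 101/42·R3.
Reading off the reduced rows gives x1 = -6, x2 = -1, x3 = 1.

x1 = -6, x2 = -1, x3 = 1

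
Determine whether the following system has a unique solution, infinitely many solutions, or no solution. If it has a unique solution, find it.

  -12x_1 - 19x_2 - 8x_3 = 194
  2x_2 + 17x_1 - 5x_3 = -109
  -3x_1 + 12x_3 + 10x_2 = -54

Row-reduce the augmented matrix:
R1 ← R1 / (-12).
R2 ← R2 − 17·R1.
R3 ← R3 + 3·R1.
R2 ← R2 / (-299/12).
R1 ← R1 − 19/12·R2.
R3 ← R3 − 59/4·R2.
R3 ← R3 / (1295/299).
R1 ← R1 + 111/299·R3.
R2 ← R2 − 196/299·R3.
Reading off the reduced rows gives x_1 = -6, x_2 = -6, x_3 = -1.

x_1 = -6, x_2 = -6, x_3 = -1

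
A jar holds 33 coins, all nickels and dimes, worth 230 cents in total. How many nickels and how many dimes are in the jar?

Let n = nickels, d = dimes.
  n + d = 33
  5n + 10d = 230
Row-reduce the augmented matrix:
R2 ← R2 − 5·R1.
R2 ← R2 / (5).
R1 ← R1 − 1·R2.
Reading off the reduced rows gives n = 20, d = 13.

nickels: 20, dimes: 13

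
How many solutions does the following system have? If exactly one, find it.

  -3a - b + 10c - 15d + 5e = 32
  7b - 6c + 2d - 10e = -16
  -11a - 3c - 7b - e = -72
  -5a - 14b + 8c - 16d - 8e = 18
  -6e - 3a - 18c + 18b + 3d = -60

Row-reduce the augmented matrix:
R1 ← R1 / (-3).
R3 ← R3 + 11·R1.
R4 ← R4 + 5·R1.
R5 ← R5 + 3·R1.
R2 ← R2 / (7).
R1 ← R1 − 1/3·R2.
R3 ← R3 + 10/3·R2.
R4 ← R4 + 37/3·R2.
R5 ← R5 − 19·R2.
R3 ← R3 / (-893/21).
R1 ← R1 + 64/21·R3.
R2 ← R2 + 6/7·R3.
R4 ← R4 + 404/21·R3.
R5 ← R5 + 82/7·R3.
R4 ← R4 / (-243/19).
R1 ← R1 − 17/19·R4.
R2 ← R2 + 16/19·R4.
R3 ← R3 + 25/19·R4.
R5 ← R5 + 54/19·R4.
R5 ← R5 / (11803/423).
R1 ← R1 + 12292/11421·R5.
R2 ← R2 − 6566/11421·R5.
R3 ← R3 − 33557/11421·R5.
R4 ← R4 − 20585/11421·R5.
Reading off the reduced rows gives a = 6, b = 0, c = 2, d = -2, e = 0.

a = 6, b = 0, c = 2, d = -2, e = 0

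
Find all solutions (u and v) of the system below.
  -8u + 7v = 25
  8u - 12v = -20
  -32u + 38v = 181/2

no solution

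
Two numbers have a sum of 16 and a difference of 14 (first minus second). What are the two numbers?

Let x = first number, y = second number.
  x + y = 16
  x - y = 14
Row-reduce the augmented matrix:
R2 ← R2 − 1·R1.
R2 ← R2 / (-2).
R1 ← R1 − 1·R2.
Reading off the reduced rows gives x = 15, y = 1.

first number: 15, second number: 1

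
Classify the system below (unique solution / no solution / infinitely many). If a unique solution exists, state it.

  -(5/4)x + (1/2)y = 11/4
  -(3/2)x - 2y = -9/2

Row-reduce the augmented matrix:
R1 ← R1 / (-5/4).
R2 ← R2 + 3/2·R1.
R2 ← R2 / (-13/5).
R1 ← R1 + 2/5·R2.
Reading off the reduced rows gives x = -1, y = 3.

x = -1, y = 3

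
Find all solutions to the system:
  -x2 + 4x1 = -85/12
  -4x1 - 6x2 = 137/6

Row-reduce the augmented matrix:
R1 ← R1 / (4).
R2 ← R2 + 4·R1.
R2 ← R2 / (-7).
R1 ← R1 + 1/4·R2.
Reading off the reduced rows gives x1 = -7/3, x2 = -9/4.

x1 = -7/3, x2 = -9/4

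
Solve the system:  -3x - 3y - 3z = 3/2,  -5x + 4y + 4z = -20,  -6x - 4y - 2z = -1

x = 2, y = -3, z = 1/2

Row-reduce the augmented matrix:
R1 ← R1 / (-3).
R2 ← R2 + 5·R1.
R3 ← R3 + 6·R1.
R2 ← R2 / (9).
R1 ← R1 − 1·R2.
R3 ← R3 − 2·R2.
R3 ← R3 / (2).
R2 ← R2 − 1·R3.
Reading off the reduced rows gives x = 2, y = -3, z = 1/2.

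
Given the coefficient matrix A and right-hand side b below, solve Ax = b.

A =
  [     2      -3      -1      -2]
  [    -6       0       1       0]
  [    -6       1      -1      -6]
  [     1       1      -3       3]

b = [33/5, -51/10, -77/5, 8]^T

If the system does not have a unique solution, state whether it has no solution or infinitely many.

Row-reduce the augmented matrix:
R1 ← R1 / (2).
R2 ← R2 + 6·R1.
R3 ← R3 + 6·R1.
R4 ← R4 − 1·R1.
R2 ← R2 / (-9).
R1 ← R1 + 3/2·R2.
R3 ← R3 + 8·R2.
R4 ← R4 − 5/2·R2.
R3 ← R3 / (-20/9).
R1 ← R1 + 1/6·R3.
R2 ← R2 − 2/9·R3.
R4 ← R4 + 55/18·R3.
R4 ← R4 / (23/2).
R1 ← R1 − 1/2·R4.
R3 ← R3 − 3·R4.
Reading off the reduced rows gives x_1 = 3/5, x_2 = -5/2, x_3 = -3/2, x_4 = 9/5.

x_1 = 3/5, x_2 = -5/2, x_3 = -3/2, x_4 = 9/5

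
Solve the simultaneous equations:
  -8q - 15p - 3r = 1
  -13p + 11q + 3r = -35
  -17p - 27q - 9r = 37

infinitely many solutions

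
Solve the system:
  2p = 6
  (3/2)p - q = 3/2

p = 3, q = 3

Row-reduce the augmented matrix:
R1 ← R1 / (2).
R2 ← R2 − 3/2·R1.
R2 ← R2 / (-1).
Reading off the reduced rows gives p = 3, q = 3.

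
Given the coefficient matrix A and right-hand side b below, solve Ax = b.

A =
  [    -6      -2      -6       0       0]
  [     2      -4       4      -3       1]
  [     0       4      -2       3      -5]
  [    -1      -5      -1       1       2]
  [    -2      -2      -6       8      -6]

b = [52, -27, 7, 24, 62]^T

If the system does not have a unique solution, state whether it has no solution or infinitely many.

infinitely many solutions

Row-reduce:
R1 ← R1 / (-6).
R2 ← R2 − 2·R1.
R4 ← R4 + 1·R1.
R5 ← R5 + 2·R1.
R2 ← R2 / (-14/3).
R1 ← R1 − 1/3·R2.
R3 ← R3 − 4·R2.
R4 ← R4 + 14/3·R2.
R5 ← R5 + 4/3·R2.
R3 ← R3 / (-2/7).
R1 ← R1 − 8/7·R3.
R2 ← R2 + 3/7·R3.
R4 ← R4 + 2·R3.
R5 ← R5 + 32/7·R3.
R1 ← R1 − 3/2·R4.
R3 ← R3 + 3/2·R4.
R5 ← R5 − 2·R4.
Rank is 4 with 5 unknowns, leaving x_5 free.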